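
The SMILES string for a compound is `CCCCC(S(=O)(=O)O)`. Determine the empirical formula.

Atom tally by fragment:
  CH3 → C:1 H:3
  CH2 → C:1 H:2
  CH2 → C:1 H:2
  CH2 → C:1 H:2
  CH2SO3H → C:1 H:3 S:1 O:3
Element totals:
  C: 5
  H: 12
  O: 3
  S: 1
Molecular formula: C5H12O3S.
gcd of subscripts (5, 12, 3, 1) = 1, so the empirical formula equals the molecular formula.

C5H12O3S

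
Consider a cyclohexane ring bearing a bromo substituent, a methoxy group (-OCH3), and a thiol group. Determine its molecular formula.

C7H13BrOS

Atom tally by fragment:
  cyclohexane ring core → C:6 H:12
  (− 3 ring H displaced by substituents)
  + Br → Br:1
  + OCH3 → C:1 H:3 O:1
  + SH → S:1 H:1
Element totals:
  C: 7
  H: 13
  Br: 1
  O: 1
  S: 1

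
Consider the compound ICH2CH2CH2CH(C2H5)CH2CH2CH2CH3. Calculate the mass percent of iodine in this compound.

Element totals:
  C: 10
  H: 21
  I: 1
Molecular formula: C10H21I.
Molar mass = 268.182 g/mol.
Mass from I: 1 × 126.904 = 126.904 g/mol.
%I = 126.904 / 268.182 × 100 = 47.32%.

47.32%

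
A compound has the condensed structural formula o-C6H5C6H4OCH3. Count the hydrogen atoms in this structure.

Atom tally by fragment:
  benzene ring core → C:6 H:6
  (− 2 ring H displaced by substituents)
  + C6H5 → C:6 H:5
  + OCH3 → C:1 H:3 O:1
Element totals:
  C: 13
  H: 12
  O: 1

12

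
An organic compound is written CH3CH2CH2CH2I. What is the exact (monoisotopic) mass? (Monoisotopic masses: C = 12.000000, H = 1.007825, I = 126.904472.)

183.9749

Atom tally by fragment:
  CH3 → C:1 H:3
  CH2 → C:1 H:2
  CH2 → C:1 H:2
  CH2I → C:1 H:2 I:1
Element totals:
  C: 4
  H: 9
  I: 1
Molecular formula: C4H9I.
  M = 4(12.0) + 9(1.007825) + 126.904472
    = 48.000000 + 9.070425 + 126.904472 = 183.974897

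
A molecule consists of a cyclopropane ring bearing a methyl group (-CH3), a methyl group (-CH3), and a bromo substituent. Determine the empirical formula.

Atom tally by fragment:
  cyclopropane ring core → C:3 H:6
  (− 3 ring H displaced by substituents)
  + CH3 → C:1 H:3
  + CH3 → C:1 H:3
  + Br → Br:1
Element totals:
  C: 5
  H: 9
  Br: 1
Molecular formula: C5H9Br.
gcd of subscripts (1, 5, 9) = 1, so the empirical formula equals the molecular formula.

C5H9Br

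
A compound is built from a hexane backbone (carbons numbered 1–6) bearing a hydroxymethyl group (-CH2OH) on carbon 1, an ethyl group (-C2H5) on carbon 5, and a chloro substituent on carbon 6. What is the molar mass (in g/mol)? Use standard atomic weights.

Atom tally by fragment:
  HOCH2CH2 → C:2 H:5 O:1
  CH2 → C:1 H:2
  CH2 → C:1 H:2
  CH2 → C:1 H:2
  CH(C2H5) → C:3 H:6
  CH2Cl → C:1 H:2 Cl:1
Element totals:
  C: 9
  H: 19
  Cl: 1
  O: 1
Molecular formula: C9H19ClO.
  M = 9(12.011) + 19(1.008) + 35.45 + 15.999
    = 108.099 + 19.152 + 35.450 + 15.999 = 178.700

178.70 g/mol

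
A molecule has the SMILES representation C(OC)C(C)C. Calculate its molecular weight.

Atom tally by fragment:
  CH3OCH2 → C:2 H:5 O:1
  CH(CH3) → C:2 H:4
  CH3 → C:1 H:3
Element totals:
  C: 5
  H: 12
  O: 1
Molecular formula: C5H12O.
  M = 5(12.011) + 12(1.008) + 15.999
    = 60.055 + 12.096 + 15.999 = 88.150

88.15 g/mol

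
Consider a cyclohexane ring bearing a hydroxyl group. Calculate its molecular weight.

100.16 g/mol

Atom tally by fragment:
  cyclohexane ring core → C:6 H:12
  (− 1 ring H displaced by substituents)
  + OH → O:1 H:1
Element totals:
  C: 6
  H: 12
  O: 1
Molecular formula: C6H12O.
  M = 6(12.011) + 12(1.008) + 15.999
    = 72.066 + 12.096 + 15.999 = 100.161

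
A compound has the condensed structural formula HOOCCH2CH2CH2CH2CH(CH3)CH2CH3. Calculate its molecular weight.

158.24 g/mol

Element totals:
  C: 9
  H: 18
  O: 2
Molecular formula: C9H18O2.
  M = 9(12.011) + 18(1.008) + 2(15.999)
    = 108.099 + 18.144 + 31.998 = 158.241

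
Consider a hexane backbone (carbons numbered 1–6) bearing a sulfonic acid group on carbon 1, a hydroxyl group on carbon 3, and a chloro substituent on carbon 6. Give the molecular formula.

C6H13ClO4S

Atom tally by fragment:
  HO3SCH2 → C:1 H:3 S:1 O:3
  CH2 → C:1 H:2
  CH(OH) → C:1 H:2 O:1
  CH2 → C:1 H:2
  CH2 → C:1 H:2
  CH2Cl → C:1 H:2 Cl:1
Element totals:
  C: 6
  H: 13
  Cl: 1
  O: 4
  S: 1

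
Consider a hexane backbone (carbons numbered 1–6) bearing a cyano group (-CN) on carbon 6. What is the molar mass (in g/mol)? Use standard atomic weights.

Atom tally by fragment:
  CH3 → C:1 H:3
  CH2 → C:1 H:2
  CH2 → C:1 H:2
  CH2 → C:1 H:2
  CH2 → C:1 H:2
  CH2CN → C:2 H:2 N:1
Element totals:
  C: 7
  H: 13
  N: 1
Molecular formula: C7H13N.
  M = 7(12.011) + 13(1.008) + 14.007
    = 84.077 + 13.104 + 14.007 = 111.188

111.19 g/mol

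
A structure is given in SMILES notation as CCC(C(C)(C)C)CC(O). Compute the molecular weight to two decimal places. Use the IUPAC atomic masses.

Atom tally by fragment:
  CH3 → C:1 H:3
  CH2 → C:1 H:2
  CH(C(CH3)3) → C:5 H:10
  CH2 → C:1 H:2
  CH2OH → C:1 H:3 O:1
Element totals:
  C: 9
  H: 20
  O: 1
Molecular formula: C9H20O.
  M = 9(12.011) + 20(1.008) + 15.999
    = 108.099 + 20.160 + 15.999 = 144.258

144.26 g/mol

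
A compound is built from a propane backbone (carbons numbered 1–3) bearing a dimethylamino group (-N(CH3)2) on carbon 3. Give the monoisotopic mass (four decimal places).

87.1048

Atom tally by fragment:
  CH3 → C:1 H:3
  CH2 → C:1 H:2
  CH2N(CH3)2 → C:3 H:8 N:1
Element totals:
  C: 5
  H: 13
  N: 1
Molecular formula: C5H13N.
  M = 5(12.0) + 13(1.007825) + 14.003074
    = 60.000000 + 13.101725 + 14.003074 = 87.104799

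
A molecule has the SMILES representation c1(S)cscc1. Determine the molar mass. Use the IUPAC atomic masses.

116.20 g/mol

Atom tally by fragment:
  thiophene ring core → C:4 H:4 S:1
  (− 1 ring H displaced by substituents)
  + SH → S:1 H:1
Element totals:
  C: 4
  H: 4
  S: 2
Molecular formula: C4H4S2.
  M = 4(12.011) + 4(1.008) + 2(32.06)
    = 48.044 + 4.032 + 64.120 = 116.196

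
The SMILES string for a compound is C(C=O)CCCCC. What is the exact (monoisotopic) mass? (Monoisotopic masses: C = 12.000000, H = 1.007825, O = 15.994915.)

Atom tally by fragment:
  OHCCH2 → C:2 H:3 O:1
  CH2 → C:1 H:2
  CH2 → C:1 H:2
  CH2 → C:1 H:2
  CH2 → C:1 H:2
  CH3 → C:1 H:3
Element totals:
  C: 7
  H: 14
  O: 1
Molecular formula: C7H14O.
  M = 7(12.0) + 14(1.007825) + 15.994915
    = 84.000000 + 14.109550 + 15.994915 = 114.104465

114.1045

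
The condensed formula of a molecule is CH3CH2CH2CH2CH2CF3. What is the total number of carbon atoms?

6

Atom tally by fragment:
  CH3 → C:1 H:3
  CH2 → C:1 H:2
  CH2 → C:1 H:2
  CH2 → C:1 H:2
  CH2CF3 → C:2 H:2 F:3
Element totals:
  C: 6
  H: 11
  F: 3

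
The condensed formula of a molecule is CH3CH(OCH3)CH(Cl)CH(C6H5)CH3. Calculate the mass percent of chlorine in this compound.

16.67%

Atom tally by fragment:
  CH3 → C:1 H:3
  CH(OCH3) → C:2 H:4 O:1
  CH(Cl) → C:1 H:1 Cl:1
  CH(C6H5) → C:7 H:6
  CH3 → C:1 H:3
Element totals:
  C: 12
  H: 17
  Cl: 1
  O: 1
Molecular formula: C12H17ClO.
Molar mass = 212.717 g/mol.
Mass from Cl: 1 × 35.45 = 35.450 g/mol.
%Cl = 35.450 / 212.717 × 100 = 16.67%.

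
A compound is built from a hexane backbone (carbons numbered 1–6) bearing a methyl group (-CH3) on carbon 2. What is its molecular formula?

Atom tally by fragment:
  CH3 → C:1 H:3
  CH(CH3) → C:2 H:4
  CH2 → C:1 H:2
  CH2 → C:1 H:2
  CH2 → C:1 H:2
  CH3 → C:1 H:3
Element totals:
  C: 7
  H: 16

C7H16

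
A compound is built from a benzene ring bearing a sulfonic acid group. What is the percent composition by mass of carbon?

Atom tally by fragment:
  benzene ring core → C:6 H:6
  (− 1 ring H displaced by substituents)
  + SO3H → S:1 O:3 H:1
Element totals:
  C: 6
  H: 6
  O: 3
  S: 1
Molecular formula: C6H6O3S.
Molar mass = 158.171 g/mol.
Mass from C: 6 × 12.011 = 72.066 g/mol.
%C = 72.066 / 158.171 × 100 = 45.56%.

45.56%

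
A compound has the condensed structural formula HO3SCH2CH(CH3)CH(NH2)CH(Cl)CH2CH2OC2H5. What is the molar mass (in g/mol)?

Element totals:
  C: 9
  H: 20
  Cl: 1
  N: 1
  O: 4
  S: 1
Molecular formula: C9H20ClNO4S.
  M = 9(12.011) + 20(1.008) + 35.45 + 14.007 + 4(15.999) + 32.06
    = 108.099 + 20.160 + 35.450 + 14.007 + 63.996 + 32.060 = 273.772

273.77 g/mol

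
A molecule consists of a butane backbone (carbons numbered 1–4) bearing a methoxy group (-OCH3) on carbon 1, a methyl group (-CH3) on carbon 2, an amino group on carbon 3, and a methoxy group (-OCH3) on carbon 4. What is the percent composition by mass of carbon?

57.11%

Atom tally by fragment:
  CH3OCH2 → C:2 H:5 O:1
  CH(CH3) → C:2 H:4
  CH(NH2) → C:1 H:3 N:1
  CH2OCH3 → C:2 H:5 O:1
Element totals:
  C: 7
  H: 17
  N: 1
  O: 2
Molecular formula: C7H17NO2.
Molar mass = 147.218 g/mol.
Mass from C: 7 × 12.011 = 84.077 g/mol.
%C = 84.077 / 147.218 × 100 = 57.11%.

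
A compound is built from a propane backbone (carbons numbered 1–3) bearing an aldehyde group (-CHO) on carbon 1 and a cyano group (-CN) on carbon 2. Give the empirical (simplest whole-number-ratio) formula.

C5H7NO

Atom tally by fragment:
  OHCCH2 → C:2 H:3 O:1
  CH(CN) → C:2 H:1 N:1
  CH3 → C:1 H:3
Element totals:
  C: 5
  H: 7
  N: 1
  O: 1
Molecular formula: C5H7NO.
gcd of subscripts (5, 7, 1, 1) = 1, so the empirical formula equals the molecular formula.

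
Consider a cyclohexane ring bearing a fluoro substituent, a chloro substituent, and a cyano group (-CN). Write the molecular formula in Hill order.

Atom tally by fragment:
  cyclohexane ring core → C:6 H:12
  (− 3 ring H displaced by substituents)
  + F → F:1
  + Cl → Cl:1
  + CN → C:1 N:1
Element totals:
  C: 7
  H: 9
  Cl: 1
  F: 1
  N: 1

C7H9ClFN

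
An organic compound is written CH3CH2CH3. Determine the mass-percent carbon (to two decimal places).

Element totals:
  C: 3
  H: 8
Molecular formula: C3H8.
Molar mass = 44.097 g/mol.
Mass from C: 3 × 12.011 = 36.033 g/mol.
%C = 36.033 / 44.097 × 100 = 81.71%.

81.71%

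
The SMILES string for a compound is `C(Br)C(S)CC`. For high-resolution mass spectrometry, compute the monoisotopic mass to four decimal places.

Atom tally by fragment:
  BrCH2 → C:1 H:2 Br:1
  CH(SH) → C:1 H:2 S:1
  CH2 → C:1 H:2
  CH3 → C:1 H:3
Element totals:
  C: 4
  H: 9
  Br: 1
  S: 1
Molecular formula: C4H9BrS.
  M = 4(12.0) + 9(1.007825) + 78.918338 + 31.972071
    = 48.000000 + 9.070425 + 78.918338 + 31.972071 = 167.960834

167.9608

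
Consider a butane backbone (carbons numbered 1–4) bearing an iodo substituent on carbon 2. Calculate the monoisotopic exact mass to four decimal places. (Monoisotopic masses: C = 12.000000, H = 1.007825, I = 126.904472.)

183.9749

Atom tally by fragment:
  CH3 → C:1 H:3
  CH(I) → C:1 H:1 I:1
  CH2 → C:1 H:2
  CH3 → C:1 H:3
Element totals:
  C: 4
  H: 9
  I: 1
Molecular formula: C4H9I.
  M = 4(12.0) + 9(1.007825) + 126.904472
    = 48.000000 + 9.070425 + 126.904472 = 183.974897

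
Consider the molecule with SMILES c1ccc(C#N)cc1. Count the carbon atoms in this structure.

Atom tally by fragment:
  benzene ring core → C:6 H:6
  (− 1 ring H displaced by substituents)
  + CN → C:1 N:1
Element totals:
  C: 7
  H: 5
  N: 1

7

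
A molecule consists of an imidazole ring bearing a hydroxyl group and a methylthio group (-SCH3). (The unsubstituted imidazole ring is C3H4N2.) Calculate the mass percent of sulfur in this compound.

24.63%

Atom tally by fragment:
  imidazole ring core → C:3 H:4 N:2
  (− 2 ring H displaced by substituents)
  + OH → O:1 H:1
  + SCH3 → C:1 H:3 S:1
Element totals:
  C: 4
  H: 6
  N: 2
  O: 1
  S: 1
Molecular formula: C4H6N2OS.
Molar mass = 130.165 g/mol.
Mass from S: 1 × 32.06 = 32.060 g/mol.
%S = 32.060 / 130.165 × 100 = 24.63%.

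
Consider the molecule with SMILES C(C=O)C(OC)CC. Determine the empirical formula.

C3H6O

Atom tally by fragment:
  OHCCH2 → C:2 H:3 O:1
  CH(OCH3) → C:2 H:4 O:1
  CH2 → C:1 H:2
  CH3 → C:1 H:3
Element totals:
  C: 6
  H: 12
  O: 2
Molecular formula: C6H12O2.
gcd of subscripts = 2; dividing each by 2:
  C: 6/2 = 3
  H: 12/2 = 6
  O: 2/2 = 1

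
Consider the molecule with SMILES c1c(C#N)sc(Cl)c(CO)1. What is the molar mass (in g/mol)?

Atom tally by fragment:
  thiophene ring core → C:4 H:4 S:1
  (− 3 ring H displaced by substituents)
  + CN → C:1 N:1
  + Cl → Cl:1
  + CH2OH → C:1 H:3 O:1
Element totals:
  C: 6
  H: 4
  Cl: 1
  N: 1
  O: 1
  S: 1
Molecular formula: C6H4ClNOS.
  M = 6(12.011) + 4(1.008) + 35.45 + 14.007 + 15.999 + 32.06
    = 72.066 + 4.032 + 35.450 + 14.007 + 15.999 + 32.060 = 173.614

173.61 g/mol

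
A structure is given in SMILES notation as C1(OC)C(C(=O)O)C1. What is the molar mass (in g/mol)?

116.12 g/mol

Atom tally by fragment:
  cyclopropane ring core → C:3 H:6
  (− 2 ring H displaced by substituents)
  + OCH3 → C:1 H:3 O:1
  + COOH → C:1 H:1 O:2
Element totals:
  C: 5
  H: 8
  O: 3
Molecular formula: C5H8O3.
  M = 5(12.011) + 8(1.008) + 3(15.999)
    = 60.055 + 8.064 + 47.997 = 116.116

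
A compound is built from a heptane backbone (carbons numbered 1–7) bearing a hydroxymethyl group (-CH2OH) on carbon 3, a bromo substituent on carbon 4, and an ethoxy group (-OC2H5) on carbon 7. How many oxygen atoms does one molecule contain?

Atom tally by fragment:
  CH3 → C:1 H:3
  CH2 → C:1 H:2
  CH(CH2OH) → C:2 H:4 O:1
  CH(Br) → C:1 H:1 Br:1
  CH2 → C:1 H:2
  CH2 → C:1 H:2
  CH2OC2H5 → C:3 H:7 O:1
Element totals:
  C: 10
  H: 21
  Br: 1
  O: 2

2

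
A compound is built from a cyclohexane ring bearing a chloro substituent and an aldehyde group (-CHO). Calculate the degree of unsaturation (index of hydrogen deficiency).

Atom tally by fragment:
  cyclohexane ring core → C:6 H:12
  (− 2 ring H displaced by substituents)
  + Cl → Cl:1
  + CHO → C:1 H:1 O:1
Element totals:
  C: 7
  H: 11
  Cl: 1
  O: 1
Molecular formula: C7H11ClO.
DoU = (2C + 2 + N − H − X) / 2 = (2·7 + 2 + 0 − 11 − 1) / 2 = 2.

2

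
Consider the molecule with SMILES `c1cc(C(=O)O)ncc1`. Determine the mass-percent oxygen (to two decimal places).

25.99%

Atom tally by fragment:
  pyridine ring core → C:5 H:5 N:1
  (− 1 ring H displaced by substituents)
  + COOH → C:1 H:1 O:2
Element totals:
  C: 6
  H: 5
  N: 1
  O: 2
Molecular formula: C6H5NO2.
Molar mass = 123.111 g/mol.
Mass from O: 2 × 15.999 = 31.998 g/mol.
%O = 31.998 / 123.111 × 100 = 25.99%.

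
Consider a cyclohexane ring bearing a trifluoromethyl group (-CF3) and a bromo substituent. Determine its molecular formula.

Atom tally by fragment:
  cyclohexane ring core → C:6 H:12
  (− 2 ring H displaced by substituents)
  + CF3 → C:1 F:3
  + Br → Br:1
Element totals:
  C: 7
  H: 10
  Br: 1
  F: 3

C7H10BrF3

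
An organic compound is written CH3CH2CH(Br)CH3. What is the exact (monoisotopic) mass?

Atom tally by fragment:
  CH3 → C:1 H:3
  CH2 → C:1 H:2
  CH(Br) → C:1 H:1 Br:1
  CH3 → C:1 H:3
Element totals:
  C: 4
  H: 9
  Br: 1
Molecular formula: C4H9Br.
  M = 4(12.0) + 9(1.007825) + 78.918338
    = 48.000000 + 9.070425 + 78.918338 = 135.988763

135.9888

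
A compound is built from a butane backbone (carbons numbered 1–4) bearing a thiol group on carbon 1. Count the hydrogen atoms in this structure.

10

Atom tally by fragment:
  HSCH2 → C:1 H:3 S:1
  CH2 → C:1 H:2
  CH2 → C:1 H:2
  CH3 → C:1 H:3
Element totals:
  C: 4
  H: 10
  S: 1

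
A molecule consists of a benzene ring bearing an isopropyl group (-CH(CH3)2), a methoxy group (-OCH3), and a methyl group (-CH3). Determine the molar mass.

164.25 g/mol

Atom tally by fragment:
  benzene ring core → C:6 H:6
  (− 3 ring H displaced by substituents)
  + CH(CH3)2 → C:3 H:7
  + OCH3 → C:1 H:3 O:1
  + CH3 → C:1 H:3
Element totals:
  C: 11
  H: 16
  O: 1
Molecular formula: C11H16O.
  M = 11(12.011) + 16(1.008) + 15.999
    = 132.121 + 16.128 + 15.999 = 164.248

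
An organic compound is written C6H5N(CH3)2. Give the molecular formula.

C8H11N

Element totals:
  C: 8
  H: 11
  N: 1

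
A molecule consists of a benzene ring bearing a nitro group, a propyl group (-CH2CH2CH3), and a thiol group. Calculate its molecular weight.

Atom tally by fragment:
  benzene ring core → C:6 H:6
  (− 3 ring H displaced by substituents)
  + NO2 → N:1 O:2
  + CH2CH2CH3 → C:3 H:7
  + SH → S:1 H:1
Element totals:
  C: 9
  H: 11
  N: 1
  O: 2
  S: 1
Molecular formula: C9H11NO2S.
  M = 9(12.011) + 11(1.008) + 14.007 + 2(15.999) + 32.06
    = 108.099 + 11.088 + 14.007 + 31.998 + 32.060 = 197.252

197.25 g/mol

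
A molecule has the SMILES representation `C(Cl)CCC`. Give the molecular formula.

Atom tally by fragment:
  ClCH2 → C:1 H:2 Cl:1
  CH2 → C:1 H:2
  CH2 → C:1 H:2
  CH3 → C:1 H:3
Element totals:
  C: 4
  H: 9
  Cl: 1

C4H9Cl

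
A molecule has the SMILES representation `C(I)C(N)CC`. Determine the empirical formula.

Atom tally by fragment:
  ICH2 → C:1 H:2 I:1
  CH(NH2) → C:1 H:3 N:1
  CH2 → C:1 H:2
  CH3 → C:1 H:3
Element totals:
  C: 4
  H: 10
  I: 1
  N: 1
Molecular formula: C4H10IN.
gcd of subscripts (4, 10, 1, 1) = 1, so the empirical formula equals the molecular formula.

C4H10IN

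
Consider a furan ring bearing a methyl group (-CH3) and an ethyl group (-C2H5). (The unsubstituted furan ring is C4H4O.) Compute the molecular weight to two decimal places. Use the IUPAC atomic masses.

110.16 g/mol

Atom tally by fragment:
  furan ring core → C:4 H:4 O:1
  (− 2 ring H displaced by substituents)
  + CH3 → C:1 H:3
  + C2H5 → C:2 H:5
Element totals:
  C: 7
  H: 10
  O: 1
Molecular formula: C7H10O.
  M = 7(12.011) + 10(1.008) + 15.999
    = 84.077 + 10.080 + 15.999 = 110.156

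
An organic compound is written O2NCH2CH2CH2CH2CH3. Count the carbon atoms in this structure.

5

Atom tally by fragment:
  O2NCH2 → C:1 H:2 N:1 O:2
  CH2 → C:1 H:2
  CH2 → C:1 H:2
  CH2 → C:1 H:2
  CH3 → C:1 H:3
Element totals:
  C: 5
  H: 11
  N: 1
  O: 2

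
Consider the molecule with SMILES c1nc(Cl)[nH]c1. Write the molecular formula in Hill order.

Atom tally by fragment:
  imidazole ring core → C:3 H:4 N:2
  (− 1 ring H displaced by substituents)
  + Cl → Cl:1
Element totals:
  C: 3
  H: 3
  Cl: 1
  N: 2

C3H3ClN2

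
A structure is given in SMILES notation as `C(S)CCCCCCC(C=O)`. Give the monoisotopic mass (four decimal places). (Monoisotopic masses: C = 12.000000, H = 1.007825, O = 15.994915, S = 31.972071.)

Atom tally by fragment:
  HSCH2 → C:1 H:3 S:1
  CH2 → C:1 H:2
  CH2 → C:1 H:2
  CH2 → C:1 H:2
  CH2 → C:1 H:2
  CH2 → C:1 H:2
  CH2 → C:1 H:2
  CH2CHO → C:2 H:3 O:1
Element totals:
  C: 9
  H: 18
  O: 1
  S: 1
Molecular formula: C9H18OS.
  M = 9(12.0) + 18(1.007825) + 15.994915 + 31.972071
    = 108.000000 + 18.140850 + 15.994915 + 31.972071 = 174.107836

174.1078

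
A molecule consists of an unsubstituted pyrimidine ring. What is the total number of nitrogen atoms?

2

Atom tally by fragment:
  pyrimidine ring core → C:4 H:4 N:2
Element totals:
  C: 4
  H: 4
  N: 2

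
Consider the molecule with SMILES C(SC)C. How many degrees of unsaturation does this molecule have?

Atom tally by fragment:
  CH3SCH2 → C:2 H:5 S:1
  CH3 → C:1 H:3
Element totals:
  C: 3
  H: 8
  S: 1
Molecular formula: C3H8S.
DoU = (2C + 2 + N − H − X) / 2 = (2·3 + 2 + 0 − 8 − 0) / 2 = 0.

0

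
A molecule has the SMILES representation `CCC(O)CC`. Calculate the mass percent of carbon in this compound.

Atom tally by fragment:
  CH3 → C:1 H:3
  CH2 → C:1 H:2
  CH(OH) → C:1 H:2 O:1
  CH2 → C:1 H:2
  CH3 → C:1 H:3
Element totals:
  C: 5
  H: 12
  O: 1
Molecular formula: C5H12O.
Molar mass = 88.150 g/mol.
Mass from C: 5 × 12.011 = 60.055 g/mol.
%C = 60.055 / 88.150 × 100 = 68.13%.

68.13%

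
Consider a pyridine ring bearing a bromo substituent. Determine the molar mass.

158.00 g/mol

Atom tally by fragment:
  pyridine ring core → C:5 H:5 N:1
  (− 1 ring H displaced by substituents)
  + Br → Br:1
Element totals:
  C: 5
  H: 4
  Br: 1
  N: 1
Molecular formula: C5H4BrN.
  M = 5(12.011) + 4(1.008) + 79.904 + 14.007
    = 60.055 + 4.032 + 79.904 + 14.007 = 157.998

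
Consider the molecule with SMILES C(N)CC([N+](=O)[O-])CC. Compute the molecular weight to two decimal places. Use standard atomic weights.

Atom tally by fragment:
  H2NCH2 → C:1 H:4 N:1
  CH2 → C:1 H:2
  CH(NO2) → C:1 H:1 N:1 O:2
  CH2 → C:1 H:2
  CH3 → C:1 H:3
Element totals:
  C: 5
  H: 12
  N: 2
  O: 2
Molecular formula: C5H12N2O2.
  M = 5(12.011) + 12(1.008) + 2(14.007) + 2(15.999)
    = 60.055 + 12.096 + 28.014 + 31.998 = 132.163

132.16 g/mol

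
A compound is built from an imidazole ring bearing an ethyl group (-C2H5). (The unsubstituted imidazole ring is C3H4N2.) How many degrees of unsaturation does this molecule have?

Atom tally by fragment:
  imidazole ring core → C:3 H:4 N:2
  (− 1 ring H displaced by substituents)
  + C2H5 → C:2 H:5
Element totals:
  C: 5
  H: 8
  N: 2
Molecular formula: C5H8N2.
DoU = (2C + 2 + N − H − X) / 2 = (2·5 + 2 + 2 − 8 − 0) / 2 = 3.

3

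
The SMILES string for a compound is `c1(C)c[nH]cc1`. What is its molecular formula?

Atom tally by fragment:
  pyrrole ring core → C:4 H:5 N:1
  (− 1 ring H displaced by substituents)
  + CH3 → C:1 H:3
Element totals:
  C: 5
  H: 7
  N: 1

C5H7N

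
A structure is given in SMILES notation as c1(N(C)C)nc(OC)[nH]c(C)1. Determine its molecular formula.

C7H13N3O

Atom tally by fragment:
  imidazole ring core → C:3 H:4 N:2
  (− 3 ring H displaced by substituents)
  + N(CH3)2 → N:1 C:2 H:6
  + OCH3 → C:1 H:3 O:1
  + CH3 → C:1 H:3
Element totals:
  C: 7
  H: 13
  N: 3
  O: 1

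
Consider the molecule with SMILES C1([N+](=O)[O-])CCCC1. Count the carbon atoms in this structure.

5

Atom tally by fragment:
  cyclopentane ring core → C:5 H:10
  (− 1 ring H displaced by substituents)
  + NO2 → N:1 O:2
Element totals:
  C: 5
  H: 9
  N: 1
  O: 2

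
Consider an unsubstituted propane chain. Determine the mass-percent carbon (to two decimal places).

Atom tally by fragment:
  CH3 → C:1 H:3
  CH2 → C:1 H:2
  CH3 → C:1 H:3
Element totals:
  C: 3
  H: 8
Molecular formula: C3H8.
Molar mass = 44.097 g/mol.
Mass from C: 3 × 12.011 = 36.033 g/mol.
%C = 36.033 / 44.097 × 100 = 81.71%.

81.71%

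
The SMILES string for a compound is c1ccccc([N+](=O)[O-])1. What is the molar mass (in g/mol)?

123.11 g/mol

Atom tally by fragment:
  benzene ring core → C:6 H:6
  (− 1 ring H displaced by substituents)
  + NO2 → N:1 O:2
Element totals:
  C: 6
  H: 5
  N: 1
  O: 2
Molecular formula: C6H5NO2.
  M = 6(12.011) + 5(1.008) + 14.007 + 2(15.999)
    = 72.066 + 5.040 + 14.007 + 31.998 = 123.111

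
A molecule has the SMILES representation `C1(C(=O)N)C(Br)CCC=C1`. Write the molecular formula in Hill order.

Atom tally by fragment:
  cyclohexene ring core → C:6 H:10
  (− 2 ring H displaced by substituents)
  + CONH2 → C:1 H:2 O:1 N:1
  + Br → Br:1
Element totals:
  C: 7
  H: 10
  Br: 1
  N: 1
  O: 1

C7H10BrNO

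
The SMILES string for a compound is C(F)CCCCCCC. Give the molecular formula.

C8H17F

Atom tally by fragment:
  FCH2 → C:1 H:2 F:1
  CH2 → C:1 H:2
  CH2 → C:1 H:2
  CH2 → C:1 H:2
  CH2 → C:1 H:2
  CH2 → C:1 H:2
  CH2 → C:1 H:2
  CH3 → C:1 H:3
Element totals:
  C: 8
  H: 17
  F: 1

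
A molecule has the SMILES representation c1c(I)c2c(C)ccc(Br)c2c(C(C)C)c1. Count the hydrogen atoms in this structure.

14

Atom tally by fragment:
  naphthalene ring system core → C:10 H:8
  (− 4 ring H displaced by substituents)
  + I → I:1
  + CH3 → C:1 H:3
  + Br → Br:1
  + CH(CH3)2 → C:3 H:7
Element totals:
  C: 14
  H: 14
  Br: 1
  I: 1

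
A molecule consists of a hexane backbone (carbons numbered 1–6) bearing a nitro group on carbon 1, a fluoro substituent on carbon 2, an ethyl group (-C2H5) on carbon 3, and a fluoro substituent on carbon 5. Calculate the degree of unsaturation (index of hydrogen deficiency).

Atom tally by fragment:
  O2NCH2 → C:1 H:2 N:1 O:2
  CH(F) → C:1 H:1 F:1
  CH(C2H5) → C:3 H:6
  CH2 → C:1 H:2
  CH(F) → C:1 H:1 F:1
  CH3 → C:1 H:3
Element totals:
  C: 8
  H: 15
  F: 2
  N: 1
  O: 2
Molecular formula: C8H15F2NO2.
DoU = (2C + 2 + N − H − X) / 2 = (2·8 + 2 + 1 − 15 − 2) / 2 = 1.

1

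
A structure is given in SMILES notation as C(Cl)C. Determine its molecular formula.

Atom tally by fragment:
  ClCH2 → C:1 H:2 Cl:1
  CH3 → C:1 H:3
Element totals:
  C: 2
  H: 5
  Cl: 1

C2H5Cl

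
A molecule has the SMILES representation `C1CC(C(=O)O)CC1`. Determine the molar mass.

114.14 g/mol

Atom tally by fragment:
  cyclopentane ring core → C:5 H:10
  (− 1 ring H displaced by substituents)
  + COOH → C:1 H:1 O:2
Element totals:
  C: 6
  H: 10
  O: 2
Molecular formula: C6H10O2.
  M = 6(12.011) + 10(1.008) + 2(15.999)
    = 72.066 + 10.080 + 31.998 = 114.144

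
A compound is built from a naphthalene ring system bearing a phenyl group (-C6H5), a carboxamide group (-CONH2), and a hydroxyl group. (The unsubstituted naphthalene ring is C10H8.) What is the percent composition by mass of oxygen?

12.15%

Atom tally by fragment:
  naphthalene ring system core → C:10 H:8
  (− 3 ring H displaced by substituents)
  + C6H5 → C:6 H:5
  + CONH2 → C:1 H:2 O:1 N:1
  + OH → O:1 H:1
Element totals:
  C: 17
  H: 13
  N: 1
  O: 2
Molecular formula: C17H13NO2.
Molar mass = 263.296 g/mol.
Mass from O: 2 × 15.999 = 31.998 g/mol.
%O = 31.998 / 263.296 × 100 = 12.15%.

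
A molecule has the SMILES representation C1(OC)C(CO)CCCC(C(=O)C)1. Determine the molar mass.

Atom tally by fragment:
  cyclohexane ring core → C:6 H:12
  (− 3 ring H displaced by substituents)
  + OCH3 → C:1 H:3 O:1
  + CH2OH → C:1 H:3 O:1
  + COCH3 → C:2 H:3 O:1
Element totals:
  C: 10
  H: 18
  O: 3
Molecular formula: C10H18O3.
  M = 10(12.011) + 18(1.008) + 3(15.999)
    = 120.110 + 18.144 + 47.997 = 186.251

186.25 g/mol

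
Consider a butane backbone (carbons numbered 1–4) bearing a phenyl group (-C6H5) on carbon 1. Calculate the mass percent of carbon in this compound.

89.49%

Atom tally by fragment:
  C6H5CH2 → C:7 H:7
  CH2 → C:1 H:2
  CH2 → C:1 H:2
  CH3 → C:1 H:3
Element totals:
  C: 10
  H: 14
Molecular formula: C10H14.
Molar mass = 134.222 g/mol.
Mass from C: 10 × 12.011 = 120.110 g/mol.
%C = 120.110 / 134.222 × 100 = 89.49%.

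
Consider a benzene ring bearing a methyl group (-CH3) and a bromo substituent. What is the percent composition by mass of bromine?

Atom tally by fragment:
  benzene ring core → C:6 H:6
  (− 2 ring H displaced by substituents)
  + CH3 → C:1 H:3
  + Br → Br:1
Element totals:
  C: 7
  H: 7
  Br: 1
Molecular formula: C7H7Br.
Molar mass = 171.037 g/mol.
Mass from Br: 1 × 79.904 = 79.904 g/mol.
%Br = 79.904 / 171.037 × 100 = 46.72%.

46.72%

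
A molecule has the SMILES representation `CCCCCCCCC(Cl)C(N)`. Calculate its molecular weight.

191.74 g/mol

Atom tally by fragment:
  CH3 → C:1 H:3
  CH2 → C:1 H:2
  CH2 → C:1 H:2
  CH2 → C:1 H:2
  CH2 → C:1 H:2
  CH2 → C:1 H:2
  CH2 → C:1 H:2
  CH2 → C:1 H:2
  CH(Cl) → C:1 H:1 Cl:1
  CH2NH2 → C:1 H:4 N:1
Element totals:
  C: 10
  H: 22
  Cl: 1
  N: 1
Molecular formula: C10H22ClN.
  M = 10(12.011) + 22(1.008) + 35.45 + 14.007
    = 120.110 + 22.176 + 35.450 + 14.007 = 191.743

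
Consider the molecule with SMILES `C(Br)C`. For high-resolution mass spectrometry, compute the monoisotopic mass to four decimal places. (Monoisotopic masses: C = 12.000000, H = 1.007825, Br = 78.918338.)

107.9575

Atom tally by fragment:
  BrCH2 → C:1 H:2 Br:1
  CH3 → C:1 H:3
Element totals:
  C: 2
  H: 5
  Br: 1
Molecular formula: C2H5Br.
  M = 2(12.0) + 5(1.007825) + 78.918338
    = 24.000000 + 5.039125 + 78.918338 = 107.957463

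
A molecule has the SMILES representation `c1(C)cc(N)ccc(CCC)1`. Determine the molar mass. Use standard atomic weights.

Atom tally by fragment:
  benzene ring core → C:6 H:6
  (− 3 ring H displaced by substituents)
  + CH3 → C:1 H:3
  + NH2 → N:1 H:2
  + CH2CH2CH3 → C:3 H:7
Element totals:
  C: 10
  H: 15
  N: 1
Molecular formula: C10H15N.
  M = 10(12.011) + 15(1.008) + 14.007
    = 120.110 + 15.120 + 14.007 = 149.237

149.24 g/mol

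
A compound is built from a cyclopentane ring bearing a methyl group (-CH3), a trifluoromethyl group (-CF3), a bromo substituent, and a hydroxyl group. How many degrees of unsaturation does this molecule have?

1

Atom tally by fragment:
  cyclopentane ring core → C:5 H:10
  (− 4 ring H displaced by substituents)
  + CH3 → C:1 H:3
  + CF3 → C:1 F:3
  + Br → Br:1
  + OH → O:1 H:1
Element totals:
  C: 7
  H: 10
  Br: 1
  F: 3
  O: 1
Molecular formula: C7H10BrF3O.
DoU = (2C + 2 + N − H − X) / 2 = (2·7 + 2 + 0 − 10 − 4) / 2 = 1.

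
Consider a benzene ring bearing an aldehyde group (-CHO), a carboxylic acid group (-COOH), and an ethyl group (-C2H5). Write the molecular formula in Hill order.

Atom tally by fragment:
  benzene ring core → C:6 H:6
  (− 3 ring H displaced by substituents)
  + CHO → C:1 H:1 O:1
  + COOH → C:1 H:1 O:2
  + C2H5 → C:2 H:5
Element totals:
  C: 10
  H: 10
  O: 3

C10H10O3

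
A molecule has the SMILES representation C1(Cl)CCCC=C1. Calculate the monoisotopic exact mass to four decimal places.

116.0393

Atom tally by fragment:
  cyclohexene ring core → C:6 H:10
  (− 1 ring H displaced by substituents)
  + Cl → Cl:1
Element totals:
  C: 6
  H: 9
  Cl: 1
Molecular formula: C6H9Cl.
  M = 6(12.0) + 9(1.007825) + 34.968853
    = 72.000000 + 9.070425 + 34.968853 = 116.039278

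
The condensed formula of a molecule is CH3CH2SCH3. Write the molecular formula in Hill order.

C3H8S

Atom tally by fragment:
  CH3 → C:1 H:3
  CH2SCH3 → C:2 H:5 S:1
Element totals:
  C: 3
  H: 8
  S: 1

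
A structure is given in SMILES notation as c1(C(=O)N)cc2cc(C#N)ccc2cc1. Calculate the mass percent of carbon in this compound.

Atom tally by fragment:
  naphthalene ring system core → C:10 H:8
  (− 2 ring H displaced by substituents)
  + CONH2 → C:1 H:2 O:1 N:1
  + CN → C:1 N:1
Element totals:
  C: 12
  H: 8
  N: 2
  O: 1
Molecular formula: C12H8N2O.
Molar mass = 196.209 g/mol.
Mass from C: 12 × 12.011 = 144.132 g/mol.
%C = 144.132 / 196.209 × 100 = 73.46%.

73.46%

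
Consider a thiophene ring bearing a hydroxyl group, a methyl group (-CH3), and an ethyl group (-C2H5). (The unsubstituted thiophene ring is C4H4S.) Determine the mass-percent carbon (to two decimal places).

Atom tally by fragment:
  thiophene ring core → C:4 H:4 S:1
  (− 3 ring H displaced by substituents)
  + OH → O:1 H:1
  + CH3 → C:1 H:3
  + C2H5 → C:2 H:5
Element totals:
  C: 7
  H: 10
  O: 1
  S: 1
Molecular formula: C7H10OS.
Molar mass = 142.216 g/mol.
Mass from C: 7 × 12.011 = 84.077 g/mol.
%C = 84.077 / 142.216 × 100 = 59.12%.

59.12%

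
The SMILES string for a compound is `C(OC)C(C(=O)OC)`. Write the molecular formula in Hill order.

Atom tally by fragment:
  CH3OCH2 → C:2 H:5 O:1
  CH2COOCH3 → C:3 H:5 O:2
Element totals:
  C: 5
  H: 10
  O: 3

C5H10O3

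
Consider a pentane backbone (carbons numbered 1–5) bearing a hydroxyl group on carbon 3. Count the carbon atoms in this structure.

5

Atom tally by fragment:
  CH3 → C:1 H:3
  CH2 → C:1 H:2
  CH(OH) → C:1 H:2 O:1
  CH2 → C:1 H:2
  CH3 → C:1 H:3
Element totals:
  C: 5
  H: 12
  O: 1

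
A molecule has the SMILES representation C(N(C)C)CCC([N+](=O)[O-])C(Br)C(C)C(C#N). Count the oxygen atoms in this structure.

Atom tally by fragment:
  (CH3)2NCH2 → C:3 H:8 N:1
  CH2 → C:1 H:2
  CH2 → C:1 H:2
  CH(NO2) → C:1 H:1 N:1 O:2
  CH(Br) → C:1 H:1 Br:1
  CH(CH3) → C:2 H:4
  CH2CN → C:2 H:2 N:1
Element totals:
  C: 11
  H: 20
  Br: 1
  N: 3
  O: 2

2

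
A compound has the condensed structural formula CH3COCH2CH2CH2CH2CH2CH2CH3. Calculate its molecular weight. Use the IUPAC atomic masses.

Atom tally by fragment:
  CH3COCH2 → C:3 H:5 O:1
  CH2 → C:1 H:2
  CH2 → C:1 H:2
  CH2 → C:1 H:2
  CH2 → C:1 H:2
  CH2 → C:1 H:2
  CH3 → C:1 H:3
Element totals:
  C: 9
  H: 18
  O: 1
Molecular formula: C9H18O.
  M = 9(12.011) + 18(1.008) + 15.999
    = 108.099 + 18.144 + 15.999 = 142.242

142.24 g/mol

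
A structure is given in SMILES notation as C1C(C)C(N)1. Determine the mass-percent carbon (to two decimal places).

Atom tally by fragment:
  cyclopropane ring core → C:3 H:6
  (− 2 ring H displaced by substituents)
  + CH3 → C:1 H:3
  + NH2 → N:1 H:2
Element totals:
  C: 4
  H: 9
  N: 1
Molecular formula: C4H9N.
Molar mass = 71.123 g/mol.
Mass from C: 4 × 12.011 = 48.044 g/mol.
%C = 48.044 / 71.123 × 100 = 67.55%.

67.55%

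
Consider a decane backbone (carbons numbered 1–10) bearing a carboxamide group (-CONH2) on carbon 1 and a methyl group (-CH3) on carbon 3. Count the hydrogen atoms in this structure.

25

Atom tally by fragment:
  H2NOCCH2 → C:2 H:4 O:1 N:1
  CH2 → C:1 H:2
  CH(CH3) → C:2 H:4
  CH2 → C:1 H:2
  CH2 → C:1 H:2
  CH2 → C:1 H:2
  CH2 → C:1 H:2
  CH2 → C:1 H:2
  CH2 → C:1 H:2
  CH3 → C:1 H:3
Element totals:
  C: 12
  H: 25
  N: 1
  O: 1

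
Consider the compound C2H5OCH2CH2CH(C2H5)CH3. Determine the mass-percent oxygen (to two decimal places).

12.29%

Element totals:
  C: 8
  H: 18
  O: 1
Molecular formula: C8H18O.
Molar mass = 130.231 g/mol.
Mass from O: 1 × 15.999 = 15.999 g/mol.
%O = 15.999 / 130.231 × 100 = 12.29%.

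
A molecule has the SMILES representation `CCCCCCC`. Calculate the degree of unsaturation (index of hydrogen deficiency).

Atom tally by fragment:
  CH3 → C:1 H:3
  CH2 → C:1 H:2
  CH2 → C:1 H:2
  CH2 → C:1 H:2
  CH2 → C:1 H:2
  CH2 → C:1 H:2
  CH3 → C:1 H:3
Element totals:
  C: 7
  H: 16
Molecular formula: C7H16.
DoU = (2C + 2 + N − H − X) / 2 = (2·7 + 2 + 0 − 16 − 0) / 2 = 0.

0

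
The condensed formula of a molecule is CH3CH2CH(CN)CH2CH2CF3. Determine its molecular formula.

C7H10F3N

Element totals:
  C: 7
  H: 10
  F: 3
  N: 1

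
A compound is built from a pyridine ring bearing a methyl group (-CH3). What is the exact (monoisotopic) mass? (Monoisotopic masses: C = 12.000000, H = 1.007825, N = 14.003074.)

Atom tally by fragment:
  pyridine ring core → C:5 H:5 N:1
  (− 1 ring H displaced by substituents)
  + CH3 → C:1 H:3
Element totals:
  C: 6
  H: 7
  N: 1
Molecular formula: C6H7N.
  M = 6(12.0) + 7(1.007825) + 14.003074
    = 72.000000 + 7.054775 + 14.003074 = 93.057849

93.0578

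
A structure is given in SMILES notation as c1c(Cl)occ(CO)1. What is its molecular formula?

Atom tally by fragment:
  furan ring core → C:4 H:4 O:1
  (− 2 ring H displaced by substituents)
  + Cl → Cl:1
  + CH2OH → C:1 H:3 O:1
Element totals:
  C: 5
  H: 5
  Cl: 1
  O: 2

C5H5ClO2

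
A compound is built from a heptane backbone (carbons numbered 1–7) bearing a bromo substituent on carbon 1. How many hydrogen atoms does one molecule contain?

15

Atom tally by fragment:
  BrCH2 → C:1 H:2 Br:1
  CH2 → C:1 H:2
  CH2 → C:1 H:2
  CH2 → C:1 H:2
  CH2 → C:1 H:2
  CH2 → C:1 H:2
  CH3 → C:1 H:3
Element totals:
  C: 7
  H: 15
  Br: 1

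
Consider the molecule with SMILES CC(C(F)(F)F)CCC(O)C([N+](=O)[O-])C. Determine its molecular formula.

C8H14F3NO3

Atom tally by fragment:
  CH3 → C:1 H:3
  CH(CF3) → C:2 H:1 F:3
  CH2 → C:1 H:2
  CH2 → C:1 H:2
  CH(OH) → C:1 H:2 O:1
  CH(NO2) → C:1 H:1 N:1 O:2
  CH3 → C:1 H:3
Element totals:
  C: 8
  H: 14
  F: 3
  N: 1
  O: 3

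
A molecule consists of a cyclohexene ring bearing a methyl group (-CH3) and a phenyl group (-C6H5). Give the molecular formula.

C13H16

Atom tally by fragment:
  cyclohexene ring core → C:6 H:10
  (− 2 ring H displaced by substituents)
  + CH3 → C:1 H:3
  + C6H5 → C:6 H:5
Element totals:
  C: 13
  H: 16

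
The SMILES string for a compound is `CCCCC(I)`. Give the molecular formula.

C5H11I

Atom tally by fragment:
  CH3 → C:1 H:3
  CH2 → C:1 H:2
  CH2 → C:1 H:2
  CH2 → C:1 H:2
  CH2I → C:1 H:2 I:1
Element totals:
  C: 5
  H: 11
  I: 1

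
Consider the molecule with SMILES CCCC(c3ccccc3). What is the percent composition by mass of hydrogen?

10.51%

Atom tally by fragment:
  CH3 → C:1 H:3
  CH2 → C:1 H:2
  CH2 → C:1 H:2
  CH2C6H5 → C:7 H:7
Element totals:
  C: 10
  H: 14
Molecular formula: C10H14.
Molar mass = 134.222 g/mol.
Mass from H: 14 × 1.008 = 14.112 g/mol.
%H = 14.112 / 134.222 × 100 = 10.51%.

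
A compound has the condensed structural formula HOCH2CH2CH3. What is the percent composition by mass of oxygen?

26.62%

Atom tally by fragment:
  HOCH2CH2 → C:2 H:5 O:1
  CH3 → C:1 H:3
Element totals:
  C: 3
  H: 8
  O: 1
Molecular formula: C3H8O.
Molar mass = 60.096 g/mol.
Mass from O: 1 × 15.999 = 15.999 g/mol.
%O = 15.999 / 60.096 × 100 = 26.62%.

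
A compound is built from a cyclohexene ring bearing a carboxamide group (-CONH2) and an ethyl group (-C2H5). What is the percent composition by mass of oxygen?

10.44%

Atom tally by fragment:
  cyclohexene ring core → C:6 H:10
  (− 2 ring H displaced by substituents)
  + CONH2 → C:1 H:2 O:1 N:1
  + C2H5 → C:2 H:5
Element totals:
  C: 9
  H: 15
  N: 1
  O: 1
Molecular formula: C9H15NO.
Molar mass = 153.225 g/mol.
Mass from O: 1 × 15.999 = 15.999 g/mol.
%O = 15.999 / 153.225 × 100 = 10.44%.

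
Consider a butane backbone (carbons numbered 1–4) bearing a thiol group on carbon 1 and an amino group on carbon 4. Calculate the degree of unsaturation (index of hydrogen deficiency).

Atom tally by fragment:
  HSCH2 → C:1 H:3 S:1
  CH2 → C:1 H:2
  CH2 → C:1 H:2
  CH2NH2 → C:1 H:4 N:1
Element totals:
  C: 4
  H: 11
  N: 1
  S: 1
Molecular formula: C4H11NS.
DoU = (2C + 2 + N − H − X) / 2 = (2·4 + 2 + 1 − 11 − 0) / 2 = 0.

0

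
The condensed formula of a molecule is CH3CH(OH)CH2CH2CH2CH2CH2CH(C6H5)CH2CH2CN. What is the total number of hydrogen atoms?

Atom tally by fragment:
  CH3 → C:1 H:3
  CH(OH) → C:1 H:2 O:1
  CH2 → C:1 H:2
  CH2 → C:1 H:2
  CH2 → C:1 H:2
  CH2 → C:1 H:2
  CH2 → C:1 H:2
  CH(C6H5) → C:7 H:6
  CH2 → C:1 H:2
  CH2CN → C:2 H:2 N:1
Element totals:
  C: 17
  H: 25
  N: 1
  O: 1

25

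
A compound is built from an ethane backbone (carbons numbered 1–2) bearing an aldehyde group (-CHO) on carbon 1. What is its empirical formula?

Atom tally by fragment:
  OHCCH2 → C:2 H:3 O:1
  CH3 → C:1 H:3
Element totals:
  C: 3
  H: 6
  O: 1
Molecular formula: C3H6O.
gcd of subscripts (3, 6, 1) = 1, so the empirical formula equals the molecular formula.

C3H6O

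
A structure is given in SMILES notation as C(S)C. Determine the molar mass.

Atom tally by fragment:
  HSCH2 → C:1 H:3 S:1
  CH3 → C:1 H:3
Element totals:
  C: 2
  H: 6
  S: 1
Molecular formula: C2H6S.
  M = 2(12.011) + 6(1.008) + 32.06
    = 24.022 + 6.048 + 32.060 = 62.130

62.13 g/mol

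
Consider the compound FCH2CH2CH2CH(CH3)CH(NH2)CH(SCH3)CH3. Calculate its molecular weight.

193.32 g/mol

Atom tally by fragment:
  FCH2 → C:1 H:2 F:1
  CH2 → C:1 H:2
  CH2 → C:1 H:2
  CH(CH3) → C:2 H:4
  CH(NH2) → C:1 H:3 N:1
  CH(SCH3) → C:2 H:4 S:1
  CH3 → C:1 H:3
Element totals:
  C: 9
  H: 20
  F: 1
  N: 1
  S: 1
Molecular formula: C9H20FNS.
  M = 9(12.011) + 20(1.008) + 18.998 + 14.007 + 32.06
    = 108.099 + 20.160 + 18.998 + 14.007 + 32.060 = 193.324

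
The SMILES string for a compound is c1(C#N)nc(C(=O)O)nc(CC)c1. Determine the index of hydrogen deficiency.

7

Atom tally by fragment:
  pyrimidine ring core → C:4 H:4 N:2
  (− 3 ring H displaced by substituents)
  + CN → C:1 N:1
  + COOH → C:1 H:1 O:2
  + C2H5 → C:2 H:5
Element totals:
  C: 8
  H: 7
  N: 3
  O: 2
Molecular formula: C8H7N3O2.
DoU = (2C + 2 + N − H − X) / 2 = (2·8 + 2 + 3 − 7 − 0) / 2 = 7.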